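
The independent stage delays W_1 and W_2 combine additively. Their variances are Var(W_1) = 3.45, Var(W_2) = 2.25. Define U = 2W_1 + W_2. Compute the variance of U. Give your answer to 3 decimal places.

16.050

By independence, Var(U) = (2)²Var(W_1) + (1)²Var(W_2)
= (2)²·3.45 + (1)²·2.25 = 16.05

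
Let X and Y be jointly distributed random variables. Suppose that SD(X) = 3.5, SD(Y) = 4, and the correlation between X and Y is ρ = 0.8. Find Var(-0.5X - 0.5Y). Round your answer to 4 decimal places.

Var(X) = (3.5)² = 12.25;  Var(Y) = (4)² = 16
cov(X,Y) = ρ·SD(X)·SD(Y) = 0.8·3.5·4 = 11.2
Var(-0.5X - 0.5Y) = (-0.5)²·Var(X) + (-0.5)²·Var(Y) + 2·(-0.5)·(-0.5)·cov(X,Y)
= 0.25·12.25 + 0.25·16 + 0.5·11.2 = 12.6625

12.6625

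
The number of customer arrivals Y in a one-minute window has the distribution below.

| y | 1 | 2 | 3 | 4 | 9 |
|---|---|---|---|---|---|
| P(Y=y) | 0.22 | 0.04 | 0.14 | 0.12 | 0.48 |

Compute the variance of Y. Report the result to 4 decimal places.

E[Y] = (1)(0.22) + (2)(0.04) + (3)(0.14) + (4)(0.12) + (9)(0.48) = 5.52
E[Y²] = (1)²(0.22) + (2)²(0.04) + (3)²(0.14) + (4)²(0.12) + (9)²(0.48) = 42.44
Var(Y) = E[Y²] − (E[Y])² = 42.44 − (5.52)² = 11.9696

11.9696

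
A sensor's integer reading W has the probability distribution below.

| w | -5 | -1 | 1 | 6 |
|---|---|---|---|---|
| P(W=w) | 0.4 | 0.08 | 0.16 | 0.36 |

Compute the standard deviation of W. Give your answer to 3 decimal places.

4.811

E[W] = (-5)(0.4) + (-1)(0.08) + (1)(0.16) + (6)(0.36) = 0.24
E[W²] = (-5)²(0.4) + (-1)²(0.08) + (1)²(0.16) + (6)²(0.36) = 23.2
Var(W) = E[W²] − (E[W])² = 23.2 − (0.24)² = 23.1424
SD(W) = √23.1424 ≈ 4.811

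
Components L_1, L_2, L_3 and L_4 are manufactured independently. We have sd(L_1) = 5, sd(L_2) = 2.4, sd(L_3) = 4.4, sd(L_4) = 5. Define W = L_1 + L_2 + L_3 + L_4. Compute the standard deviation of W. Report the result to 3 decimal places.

8.667

var(L_1) = 25, var(L_2) = 5.76, var(L_3) = 19.36, var(L_4) = 25
By independence, var(W) = (1)²var(L_1) + (1)²var(L_2) + (1)²var(L_3) + (1)²var(L_4)
= (1)²·25 + (1)²·5.76 + (1)²·19.36 + (1)²·25 = 75.12
sd(W) = √75.12 ≈ 8.667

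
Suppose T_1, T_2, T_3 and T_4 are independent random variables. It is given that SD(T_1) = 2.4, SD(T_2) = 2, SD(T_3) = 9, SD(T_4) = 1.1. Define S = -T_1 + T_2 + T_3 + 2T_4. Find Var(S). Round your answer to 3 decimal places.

95.600

Var(T_1) = 5.76, Var(T_2) = 4, Var(T_3) = 81, Var(T_4) = 1.21
By independence, Var(S) = (-1)²Var(T_1) + (1)²Var(T_2) + (1)²Var(T_3) + (2)²Var(T_4)
= (-1)²·5.76 + (1)²·4 + (1)²·81 + (2)²·1.21 = 95.6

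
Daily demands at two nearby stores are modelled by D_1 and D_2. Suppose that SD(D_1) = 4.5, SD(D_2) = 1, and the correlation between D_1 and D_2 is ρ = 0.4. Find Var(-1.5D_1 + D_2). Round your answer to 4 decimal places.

Var(D_1) = (4.5)² = 20.25;  Var(D_2) = (1)² = 1
Cov(D_1,D_2) = ρ·SD(D_1)·SD(D_2) = 0.4·4.5·1 = 1.8
Var(-1.5D_1 + D_2) = (-1.5)²·Var(D_1) + (1)²·Var(D_2) + 2·(-1.5)·(1)·Cov(D_1,D_2)
= 2.25·20.25 + 1·1 + -3·1.8 = 41.1625

41.1625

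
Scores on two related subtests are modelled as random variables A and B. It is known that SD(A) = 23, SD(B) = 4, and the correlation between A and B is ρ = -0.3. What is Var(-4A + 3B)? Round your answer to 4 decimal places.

Var(A) = (23)² = 529;  Var(B) = (4)² = 16
cov(A,B) = ρ·SD(A)·SD(B) = -0.3·23·4 = -27.6
Var(-4A + 3B) = (-4)²·Var(A) + (3)²·Var(B) + 2·(-4)·(3)·cov(A,B)
= 16·529 + 9·16 + -24·-27.6 = 9270.4

9270.4000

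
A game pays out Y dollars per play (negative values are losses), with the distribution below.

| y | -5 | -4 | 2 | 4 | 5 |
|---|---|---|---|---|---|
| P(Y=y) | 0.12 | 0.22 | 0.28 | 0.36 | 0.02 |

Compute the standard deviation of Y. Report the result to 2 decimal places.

E[Y] = (-5)(0.12) + (-4)(0.22) + (2)(0.28) + (4)(0.36) + (5)(0.02) = 0.62
E[Y²] = (-5)²(0.12) + (-4)²(0.22) + (2)²(0.28) + (4)²(0.36) + (5)²(0.02) = 13.9
Var(Y) = E[Y²] − (E[Y])² = 13.9 − (0.62)² = 13.5156
SD(Y) = √13.5156 ≈ 3.68

3.68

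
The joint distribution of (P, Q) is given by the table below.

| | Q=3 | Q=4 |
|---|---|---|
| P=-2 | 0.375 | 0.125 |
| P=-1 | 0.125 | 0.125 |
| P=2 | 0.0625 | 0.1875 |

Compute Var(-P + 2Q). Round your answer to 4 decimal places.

2.3594

E[P] = -0.75,  E[Q] = 3.4375,  E[PQ] = -2.25
Var(P) = 3.25 − (-0.75)² = 2.6875;  Var(Q) = 12.0625 − (3.4375)² = 0.24609375
Cov(P,Q) = -2.25 − (-0.75)(3.4375) = 0.328125
Var(-P + 2Q) = (-1)²·2.6875 + (2)²·0.24609375 + 2·(-1)·(2)·0.328125 = 2.359375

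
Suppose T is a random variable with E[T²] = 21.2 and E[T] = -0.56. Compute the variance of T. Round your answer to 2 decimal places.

Var(T) = 21.2 − (-0.56)² = 20.8864

20.89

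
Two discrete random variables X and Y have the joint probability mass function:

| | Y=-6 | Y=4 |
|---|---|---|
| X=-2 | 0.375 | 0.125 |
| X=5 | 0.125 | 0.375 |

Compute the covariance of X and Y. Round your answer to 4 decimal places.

8.7500

E[X] = 1.5,  E[Y] = -1
E[XY] = 7.25
Cov(X,Y) = E[XY] − E[X]E[Y] = 7.25 − (1.5)(-1) = 8.75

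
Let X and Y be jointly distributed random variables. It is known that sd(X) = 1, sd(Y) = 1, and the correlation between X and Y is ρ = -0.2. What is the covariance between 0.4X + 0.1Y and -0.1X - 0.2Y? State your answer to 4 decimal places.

Var(X) = (1)² = 1;  Var(Y) = (1)² = 1
Cov(X,Y) = ρ·sd(X)·sd(Y) = -0.2·1·1 = -0.2
Cov(0.4X + 0.1Y, -0.1X - 0.2Y) = (0.4)(-0.1)Var(X) + (0.1)(-0.2)Var(Y) + [(0.4)(-0.2) + (0.1)(-0.1)]Cov(X,Y)
= -0.04·1 + -0.02·1 + -0.09·-0.2 = -0.042

-0.0420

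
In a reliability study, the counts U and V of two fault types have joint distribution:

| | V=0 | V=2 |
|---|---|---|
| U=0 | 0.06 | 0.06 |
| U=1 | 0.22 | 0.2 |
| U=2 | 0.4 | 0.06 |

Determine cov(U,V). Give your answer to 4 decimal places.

E[U] = 1.34,  E[V] = 0.64
E[UV] = 0.64
cov(U,V) = E[UV] − E[U]E[V] = 0.64 − (1.34)(0.64) = -0.2176

-0.2176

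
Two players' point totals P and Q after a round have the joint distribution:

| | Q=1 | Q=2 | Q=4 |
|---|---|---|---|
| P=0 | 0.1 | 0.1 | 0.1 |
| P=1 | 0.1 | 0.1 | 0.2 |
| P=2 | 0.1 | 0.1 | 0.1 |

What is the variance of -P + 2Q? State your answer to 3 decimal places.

E[P] = 1,  E[Q] = 2.5,  E[PQ] = 2.5
Var(P) = 1.6 − (1)² = 0.6;  Var(Q) = 7.9 − (2.5)² = 1.65
Cov(P,Q) = 2.5 − (1)(2.5) = 0
Var(-P + 2Q) = (-1)²·0.6 + (2)²·1.65 + 2·(-1)·(2)·0 = 7.2

7.200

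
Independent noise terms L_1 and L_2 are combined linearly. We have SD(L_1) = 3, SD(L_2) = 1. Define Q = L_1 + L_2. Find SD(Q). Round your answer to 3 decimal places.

3.162

var(L_1) = 9, var(L_2) = 1
By independence, var(Q) = (1)²var(L_1) + (1)²var(L_2)
= (1)²·9 + (1)²·1 = 10
SD(Q) = √10 ≈ 3.162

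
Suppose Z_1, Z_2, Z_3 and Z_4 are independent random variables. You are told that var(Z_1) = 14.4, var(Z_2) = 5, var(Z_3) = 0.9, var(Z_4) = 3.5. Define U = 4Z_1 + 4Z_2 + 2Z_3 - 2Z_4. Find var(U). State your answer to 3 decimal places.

328.000

By independence, var(U) = (4)²var(Z_1) + (4)²var(Z_2) + (2)²var(Z_3) + (-2)²var(Z_4)
= (4)²·14.4 + (4)²·5 + (2)²·0.9 + (-2)²·3.5 = 328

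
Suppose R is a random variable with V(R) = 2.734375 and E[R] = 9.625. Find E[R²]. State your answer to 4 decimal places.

95.3750

E[R²] = V(R) + (E[R])² = 2.734375 + (9.625)² = 95.375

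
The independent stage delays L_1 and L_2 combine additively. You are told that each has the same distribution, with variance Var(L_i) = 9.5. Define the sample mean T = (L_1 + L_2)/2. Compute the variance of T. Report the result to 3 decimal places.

4.750

By independence, Var(T) = (0.5)²Var(L_1) + (0.5)²Var(L_2)
= (0.5)²·9.5 + (0.5)²·9.5 = 4.75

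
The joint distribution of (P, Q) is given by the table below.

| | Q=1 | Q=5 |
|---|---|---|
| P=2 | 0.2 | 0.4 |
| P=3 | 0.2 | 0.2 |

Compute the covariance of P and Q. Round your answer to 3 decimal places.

E[P] = 2.4,  E[Q] = 3.4
E[PQ] = 8
Cov(P,Q) = E[PQ] − E[P]E[Q] = 8 − (2.4)(3.4) = -0.16

-0.160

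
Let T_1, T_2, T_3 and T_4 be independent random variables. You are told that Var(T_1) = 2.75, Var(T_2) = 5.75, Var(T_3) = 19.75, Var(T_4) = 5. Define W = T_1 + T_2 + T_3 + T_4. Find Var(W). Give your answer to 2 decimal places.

By independence, Var(W) = (1)²Var(T_1) + (1)²Var(T_2) + (1)²Var(T_3) + (1)²Var(T_4)
= (1)²·2.75 + (1)²·5.75 + (1)²·19.75 + (1)²·5 = 33.25

33.25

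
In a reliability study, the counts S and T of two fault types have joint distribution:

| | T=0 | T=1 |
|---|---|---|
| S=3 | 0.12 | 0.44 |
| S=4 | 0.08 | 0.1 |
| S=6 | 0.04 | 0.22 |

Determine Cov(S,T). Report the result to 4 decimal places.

0.0304

E[S] = 3.96,  E[T] = 0.76
E[ST] = 3.04
Cov(S,T) = E[ST] − E[S]E[T] = 3.04 − (3.96)(0.76) = 0.0304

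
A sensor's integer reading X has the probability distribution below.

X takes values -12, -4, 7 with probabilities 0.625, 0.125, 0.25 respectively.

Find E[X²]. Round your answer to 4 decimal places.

E[X²] = (-12)²(0.625) + (-4)²(0.125) + (7)²(0.25) = 104.25

104.2500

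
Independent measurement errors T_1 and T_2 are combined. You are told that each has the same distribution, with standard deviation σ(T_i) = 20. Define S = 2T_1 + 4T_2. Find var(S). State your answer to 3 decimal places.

8000.000

var(T_i) = (20)² = 400
By independence, var(S) = (2)²var(T_1) + (4)²var(T_2)
= (2)²·400 + (4)²·400 = 8000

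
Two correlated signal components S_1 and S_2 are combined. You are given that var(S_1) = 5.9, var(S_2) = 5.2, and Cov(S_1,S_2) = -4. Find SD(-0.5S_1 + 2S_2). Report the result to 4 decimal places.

5.5023

var(-0.5S_1 + 2S_2) = (-0.5)²·var(S_1) + (2)²·var(S_2) + 2·(-0.5)·(2)·Cov(S_1,S_2)
= 0.25·5.9 + 4·5.2 + -2·-4 = 30.275
SD(-0.5S_1 + 2S_2) = √30.275 ≈ 5.5023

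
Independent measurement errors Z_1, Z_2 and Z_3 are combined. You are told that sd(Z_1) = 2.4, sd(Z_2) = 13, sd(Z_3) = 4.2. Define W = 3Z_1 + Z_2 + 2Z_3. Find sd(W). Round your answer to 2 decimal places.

Var(Z_1) = 5.76, Var(Z_2) = 169, Var(Z_3) = 17.64
By independence, Var(W) = (3)²Var(Z_1) + (1)²Var(Z_2) + (2)²Var(Z_3)
= (3)²·5.76 + (1)²·169 + (2)²·17.64 = 291.4
sd(W) = √291.4 ≈ 17.07

17.07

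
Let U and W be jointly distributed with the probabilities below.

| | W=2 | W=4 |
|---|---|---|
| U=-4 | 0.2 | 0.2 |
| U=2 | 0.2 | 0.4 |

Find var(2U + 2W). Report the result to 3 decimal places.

E[U] = -0.4,  E[W] = 3.2,  E[UW] = -0.8
var(U) = 8.8 − (-0.4)² = 8.64;  var(W) = 11.2 − (3.2)² = 0.96
cov(U,W) = -0.8 − (-0.4)(3.2) = 0.48
var(2U + 2W) = (2)²·8.64 + (2)²·0.96 + 2·(2)·(2)·0.48 = 42.24

42.240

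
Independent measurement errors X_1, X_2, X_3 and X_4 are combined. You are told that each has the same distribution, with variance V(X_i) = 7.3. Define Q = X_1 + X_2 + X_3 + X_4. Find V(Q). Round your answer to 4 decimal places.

29.2000

By independence, V(Q) = (1)²V(X_1) + (1)²V(X_2) + (1)²V(X_3) + (1)²V(X_4)
= (1)²·7.3 + (1)²·7.3 + (1)²·7.3 + (1)²·7.3 = 29.2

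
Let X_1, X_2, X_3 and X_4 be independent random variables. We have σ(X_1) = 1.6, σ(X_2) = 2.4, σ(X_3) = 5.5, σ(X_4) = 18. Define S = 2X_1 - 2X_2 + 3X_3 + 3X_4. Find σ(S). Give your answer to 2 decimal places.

56.76

var(X_1) = 2.56, var(X_2) = 5.76, var(X_3) = 30.25, var(X_4) = 324
By independence, var(S) = (2)²var(X_1) + (-2)²var(X_2) + (3)²var(X_3) + (3)²var(X_4)
= (2)²·2.56 + (-2)²·5.76 + (3)²·30.25 + (3)²·324 = 3221.53
σ(S) = √3221.53 ≈ 56.76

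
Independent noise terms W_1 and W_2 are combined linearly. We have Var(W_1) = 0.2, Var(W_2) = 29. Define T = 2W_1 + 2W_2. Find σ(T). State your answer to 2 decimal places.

By independence, Var(T) = (2)²Var(W_1) + (2)²Var(W_2)
= (2)²·0.2 + (2)²·29 = 116.8
σ(T) = √116.8 ≈ 10.81

10.81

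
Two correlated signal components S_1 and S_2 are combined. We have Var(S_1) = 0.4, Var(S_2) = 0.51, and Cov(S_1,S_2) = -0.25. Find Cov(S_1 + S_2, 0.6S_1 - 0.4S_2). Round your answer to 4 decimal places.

-0.0140

Cov(S_1 + S_2, 0.6S_1 - 0.4S_2) = (1)(0.6)Var(S_1) + (1)(-0.4)Var(S_2) + [(1)(-0.4) + (1)(0.6)]Cov(S_1,S_2)
= 0.6·0.4 + -0.4·0.51 + 0.2·-0.25 = -0.014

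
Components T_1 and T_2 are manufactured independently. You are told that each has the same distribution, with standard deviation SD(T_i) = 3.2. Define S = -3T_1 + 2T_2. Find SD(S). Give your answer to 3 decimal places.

11.538

var(T_i) = (3.2)² = 10.24
By independence, var(S) = (-3)²var(T_1) + (2)²var(T_2)
= (-3)²·10.24 + (2)²·10.24 = 133.12
SD(S) = √133.12 ≈ 11.538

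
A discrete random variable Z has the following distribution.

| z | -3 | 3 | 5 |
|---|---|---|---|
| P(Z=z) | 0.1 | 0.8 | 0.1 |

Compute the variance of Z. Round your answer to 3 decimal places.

3.840

E[Z] = (-3)(0.1) + (3)(0.8) + (5)(0.1) = 2.6
E[Z²] = (-3)²(0.1) + (3)²(0.8) + (5)²(0.1) = 10.6
var(Z) = E[Z²] − (E[Z])² = 10.6 − (2.6)² = 3.84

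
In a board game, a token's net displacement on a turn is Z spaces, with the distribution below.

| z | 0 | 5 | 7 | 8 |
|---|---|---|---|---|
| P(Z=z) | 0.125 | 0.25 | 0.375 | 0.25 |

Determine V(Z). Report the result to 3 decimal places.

6.109

E[Z] = (0)(0.125) + (5)(0.25) + (7)(0.375) + (8)(0.25) = 5.875
E[Z²] = (0)²(0.125) + (5)²(0.25) + (7)²(0.375) + (8)²(0.25) = 40.625
V(Z) = E[Z²] − (E[Z])² = 40.625 − (5.875)² = 6.109375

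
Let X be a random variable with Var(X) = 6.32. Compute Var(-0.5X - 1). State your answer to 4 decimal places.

1.5800

Var(-0.5X - 1) = (-0.5)²·Var(X) = 0.25·6.32 = 1.58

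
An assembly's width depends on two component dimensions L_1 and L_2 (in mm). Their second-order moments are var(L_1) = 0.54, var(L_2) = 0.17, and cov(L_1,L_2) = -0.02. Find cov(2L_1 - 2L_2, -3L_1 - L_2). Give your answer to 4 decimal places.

cov(2L_1 - 2L_2, -3L_1 - L_2) = (2)(-3)var(L_1) + (-2)(-1)var(L_2) + [(2)(-1) + (-2)(-3)]cov(L_1,L_2)
= -6·0.54 + 2·0.17 + 4·-0.02 = -2.98

-2.9800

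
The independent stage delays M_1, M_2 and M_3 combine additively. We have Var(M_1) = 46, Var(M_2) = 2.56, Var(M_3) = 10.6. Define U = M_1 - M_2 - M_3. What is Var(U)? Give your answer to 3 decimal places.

59.160

By independence, Var(U) = (1)²Var(M_1) + (-1)²Var(M_2) + (-1)²Var(M_3)
= (1)²·46 + (-1)²·2.56 + (-1)²·10.6 = 59.16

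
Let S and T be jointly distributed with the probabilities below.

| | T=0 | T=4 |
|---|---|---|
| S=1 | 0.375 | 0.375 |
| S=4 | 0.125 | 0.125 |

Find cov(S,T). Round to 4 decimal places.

0.0000

E[S] = 1.75,  E[T] = 2
E[ST] = 3.5
cov(S,T) = E[ST] − E[S]E[T] = 3.5 − (1.75)(2) = 0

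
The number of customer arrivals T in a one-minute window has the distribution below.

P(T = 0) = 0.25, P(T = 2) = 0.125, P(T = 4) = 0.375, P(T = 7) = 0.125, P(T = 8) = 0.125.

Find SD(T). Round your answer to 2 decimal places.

E[T] = (0)(0.25) + (2)(0.125) + (4)(0.375) + (7)(0.125) + (8)(0.125) = 3.625
E[T²] = (0)²(0.25) + (2)²(0.125) + (4)²(0.375) + (7)²(0.125) + (8)²(0.125) = 20.625
Var(T) = E[T²] − (E[T])² = 20.625 − (3.625)² = 7.484375
SD(T) = √7.484375 ≈ 2.74

2.74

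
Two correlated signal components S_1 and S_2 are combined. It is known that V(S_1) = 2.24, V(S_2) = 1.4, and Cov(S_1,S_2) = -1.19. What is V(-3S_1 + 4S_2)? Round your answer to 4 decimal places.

71.1200

V(-3S_1 + 4S_2) = (-3)²·V(S_1) + (4)²·V(S_2) + 2·(-3)·(4)·Cov(S_1,S_2)
= 9·2.24 + 16·1.4 + -24·-1.19 = 71.12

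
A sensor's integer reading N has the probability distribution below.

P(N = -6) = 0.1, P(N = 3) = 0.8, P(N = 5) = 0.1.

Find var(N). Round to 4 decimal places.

E[N] = (-6)(0.1) + (3)(0.8) + (5)(0.1) = 2.3
E[N²] = (-6)²(0.1) + (3)²(0.8) + (5)²(0.1) = 13.3
var(N) = E[N²] − (E[N])² = 13.3 − (2.3)² = 8.01

8.0100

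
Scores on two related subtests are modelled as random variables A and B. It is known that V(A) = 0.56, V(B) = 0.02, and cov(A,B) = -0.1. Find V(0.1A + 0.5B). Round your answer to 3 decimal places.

0.001

V(0.1A + 0.5B) = (0.1)²·V(A) + (0.5)²·V(B) + 2·(0.1)·(0.5)·cov(A,B)
= 0.01·0.56 + 0.25·0.02 + 0.1·-0.1 = 0.0006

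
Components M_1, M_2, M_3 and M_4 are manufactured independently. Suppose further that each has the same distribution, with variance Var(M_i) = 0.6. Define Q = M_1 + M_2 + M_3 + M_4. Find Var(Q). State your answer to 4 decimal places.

2.4000

By independence, Var(Q) = (1)²Var(M_1) + (1)²Var(M_2) + (1)²Var(M_3) + (1)²Var(M_4)
= (1)²·0.6 + (1)²·0.6 + (1)²·0.6 + (1)²·0.6 = 2.4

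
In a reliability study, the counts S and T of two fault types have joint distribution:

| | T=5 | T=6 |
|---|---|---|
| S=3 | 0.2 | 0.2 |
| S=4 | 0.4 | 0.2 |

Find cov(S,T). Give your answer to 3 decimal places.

-0.040

E[S] = 3.6,  E[T] = 5.4
E[ST] = 19.4
cov(S,T) = E[ST] − E[S]E[T] = 19.4 − (3.6)(5.4) = -0.04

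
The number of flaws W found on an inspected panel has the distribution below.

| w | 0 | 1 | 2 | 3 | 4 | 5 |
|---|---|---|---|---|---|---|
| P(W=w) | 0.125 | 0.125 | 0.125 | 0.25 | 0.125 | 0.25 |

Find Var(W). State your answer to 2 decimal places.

2.86

E[W] = (0)(0.125) + (1)(0.125) + (2)(0.125) + (3)(0.25) + (4)(0.125) + (5)(0.25) = 2.875
E[W²] = (0)²(0.125) + (1)²(0.125) + (2)²(0.125) + (3)²(0.25) + (4)²(0.125) + (5)²(0.25) = 11.125
Var(W) = E[W²] − (E[W])² = 11.125 − (2.875)² = 2.859375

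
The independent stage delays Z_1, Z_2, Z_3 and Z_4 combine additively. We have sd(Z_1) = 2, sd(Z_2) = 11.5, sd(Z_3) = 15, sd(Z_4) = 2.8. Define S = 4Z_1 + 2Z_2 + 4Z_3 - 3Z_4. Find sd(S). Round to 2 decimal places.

65.30

V(Z_1) = 4, V(Z_2) = 132.25, V(Z_3) = 225, V(Z_4) = 7.84
By independence, V(S) = (4)²V(Z_1) + (2)²V(Z_2) + (4)²V(Z_3) + (-3)²V(Z_4)
= (4)²·4 + (2)²·132.25 + (4)²·225 + (-3)²·7.84 = 4263.56
sd(S) = √4263.56 ≈ 65.30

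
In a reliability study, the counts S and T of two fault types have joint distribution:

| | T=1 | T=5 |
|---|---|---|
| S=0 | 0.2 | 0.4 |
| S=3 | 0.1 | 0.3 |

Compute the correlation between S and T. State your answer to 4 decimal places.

E[S] = 1.2,  E[T] = 3.8
E[ST] = 4.8
cov(S,T) = E[ST] − E[S]E[T] = 4.8 − (1.2)(3.8) = 0.24
var(S) = 2.16,  var(T) = 3.36
ρ = 0.24 / √(2.16·3.36) ≈ 0.0891

0.0891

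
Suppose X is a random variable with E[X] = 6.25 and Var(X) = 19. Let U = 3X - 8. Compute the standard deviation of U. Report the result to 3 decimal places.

Var(3X - 8) = (3)²·19 = 171
SD(U) = √171 ≈ 13.077

13.077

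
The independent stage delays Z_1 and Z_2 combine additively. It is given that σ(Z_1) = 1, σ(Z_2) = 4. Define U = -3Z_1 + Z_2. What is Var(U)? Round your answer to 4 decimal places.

25.0000

Var(Z_1) = 1, Var(Z_2) = 16
By independence, Var(U) = (-3)²Var(Z_1) + (1)²Var(Z_2)
= (-3)²·1 + (1)²·16 = 25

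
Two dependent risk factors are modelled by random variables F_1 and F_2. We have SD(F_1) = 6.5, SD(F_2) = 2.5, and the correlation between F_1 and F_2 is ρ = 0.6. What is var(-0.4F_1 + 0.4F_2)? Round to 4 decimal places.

4.6400

var(F_1) = (6.5)² = 42.25;  var(F_2) = (2.5)² = 6.25
cov(F_1,F_2) = ρ·SD(F_1)·SD(F_2) = 0.6·6.5·2.5 = 9.75
var(-0.4F_1 + 0.4F_2) = (-0.4)²·var(F_1) + (0.4)²·var(F_2) + 2·(-0.4)·(0.4)·cov(F_1,F_2)
= 0.16·42.25 + 0.16·6.25 + -0.32·9.75 = 4.64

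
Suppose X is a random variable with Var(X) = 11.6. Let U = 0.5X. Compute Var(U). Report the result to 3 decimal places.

Var(0.5X) = (0.5)²·Var(X) = 0.25·11.6 = 2.9

2.900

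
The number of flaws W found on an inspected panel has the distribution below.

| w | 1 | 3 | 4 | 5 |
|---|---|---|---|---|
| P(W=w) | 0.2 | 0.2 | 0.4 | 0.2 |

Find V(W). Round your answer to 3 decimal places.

E[W] = (1)(0.2) + (3)(0.2) + (4)(0.4) + (5)(0.2) = 3.4
E[W²] = (1)²(0.2) + (3)²(0.2) + (4)²(0.4) + (5)²(0.2) = 13.4
V(W) = E[W²] − (E[W])² = 13.4 − (3.4)² = 1.84

1.840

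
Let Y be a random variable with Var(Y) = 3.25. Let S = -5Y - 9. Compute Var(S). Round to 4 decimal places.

81.2500

Var(-5Y - 9) = (-5)²·Var(Y) = 25·3.25 = 81.25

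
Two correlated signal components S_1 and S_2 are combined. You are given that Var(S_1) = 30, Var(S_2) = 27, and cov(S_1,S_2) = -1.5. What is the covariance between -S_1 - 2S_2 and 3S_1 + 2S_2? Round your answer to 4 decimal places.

cov(-S_1 - 2S_2, 3S_1 + 2S_2) = (-1)(3)Var(S_1) + (-2)(2)Var(S_2) + [(-1)(2) + (-2)(3)]cov(S_1,S_2)
= -3·30 + -4·27 + -8·-1.5 = -186

-186.0000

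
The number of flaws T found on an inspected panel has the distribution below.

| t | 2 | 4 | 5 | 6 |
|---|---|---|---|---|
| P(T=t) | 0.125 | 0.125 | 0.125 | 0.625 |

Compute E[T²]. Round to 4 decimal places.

28.1250

E[T²] = (2)²(0.125) + (4)²(0.125) + (5)²(0.125) + (6)²(0.625) = 28.125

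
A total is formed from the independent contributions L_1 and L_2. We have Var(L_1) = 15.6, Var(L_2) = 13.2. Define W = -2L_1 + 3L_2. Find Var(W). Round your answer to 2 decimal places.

By independence, Var(W) = (-2)²Var(L_1) + (3)²Var(L_2)
= (-2)²·15.6 + (3)²·13.2 = 181.2

181.20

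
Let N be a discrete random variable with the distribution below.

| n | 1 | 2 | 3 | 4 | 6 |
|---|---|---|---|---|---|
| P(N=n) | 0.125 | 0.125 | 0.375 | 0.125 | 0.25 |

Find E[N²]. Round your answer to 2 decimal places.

15.00

E[N²] = (1)²(0.125) + (2)²(0.125) + (3)²(0.375) + (4)²(0.125) + (6)²(0.25) = 15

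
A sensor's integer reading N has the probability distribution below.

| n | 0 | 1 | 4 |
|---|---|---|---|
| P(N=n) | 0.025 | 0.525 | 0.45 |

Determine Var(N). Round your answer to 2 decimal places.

2.32

E[N] = (0)(0.025) + (1)(0.525) + (4)(0.45) = 2.325
E[N²] = (0)²(0.025) + (1)²(0.525) + (4)²(0.45) = 7.725
Var(N) = E[N²] − (E[N])² = 7.725 − (2.325)² = 2.319375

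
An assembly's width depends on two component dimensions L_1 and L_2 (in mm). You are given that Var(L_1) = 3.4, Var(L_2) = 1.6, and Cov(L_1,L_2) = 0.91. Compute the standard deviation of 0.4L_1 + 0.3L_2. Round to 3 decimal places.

Var(0.4L_1 + 0.3L_2) = (0.4)²·Var(L_1) + (0.3)²·Var(L_2) + 2·(0.4)·(0.3)·Cov(L_1,L_2)
= 0.16·3.4 + 0.09·1.6 + 0.24·0.91 = 0.9064
SD(0.4L_1 + 0.3L_2) = √0.9064 ≈ 0.952

0.952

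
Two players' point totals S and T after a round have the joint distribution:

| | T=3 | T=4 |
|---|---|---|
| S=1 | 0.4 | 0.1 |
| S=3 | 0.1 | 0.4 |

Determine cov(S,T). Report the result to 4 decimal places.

0.3000

E[S] = 2,  E[T] = 3.5
E[ST] = 7.3
cov(S,T) = E[ST] − E[S]E[T] = 7.3 − (2)(3.5) = 0.3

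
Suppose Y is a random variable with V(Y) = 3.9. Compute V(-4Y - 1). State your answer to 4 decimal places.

V(-4Y - 1) = (-4)²·V(Y) = 16·3.9 = 62.4

62.4000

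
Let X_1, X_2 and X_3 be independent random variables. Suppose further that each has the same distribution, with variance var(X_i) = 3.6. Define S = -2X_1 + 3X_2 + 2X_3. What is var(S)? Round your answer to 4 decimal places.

61.2000

By independence, var(S) = (-2)²var(X_1) + (3)²var(X_2) + (2)²var(X_3)
= (-2)²·3.6 + (3)²·3.6 + (2)²·3.6 = 61.2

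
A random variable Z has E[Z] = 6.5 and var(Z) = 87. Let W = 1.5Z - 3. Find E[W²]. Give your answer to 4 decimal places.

E[1.5Z - 3] = 1.5·6.5 − 3 = 6.75
var(1.5Z - 3) = (1.5)²·87 = 195.75
E[W²] = var(W) + (E[W])² = 195.75 + (6.75)² = 241.3125

241.3125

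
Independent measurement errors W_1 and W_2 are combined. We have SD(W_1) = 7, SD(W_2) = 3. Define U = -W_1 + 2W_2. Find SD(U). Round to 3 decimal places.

9.220

V(W_1) = 49, V(W_2) = 9
By independence, V(U) = (-1)²V(W_1) + (2)²V(W_2)
= (-1)²·49 + (2)²·9 = 85
SD(U) = √85 ≈ 9.220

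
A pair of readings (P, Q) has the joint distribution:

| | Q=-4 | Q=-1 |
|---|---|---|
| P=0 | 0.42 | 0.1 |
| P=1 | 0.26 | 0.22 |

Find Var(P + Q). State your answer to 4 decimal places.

E[P] = 0.48,  E[Q] = -3.04,  E[PQ] = -1.26
Var(P) = 0.48 − (0.48)² = 0.2496;  Var(Q) = 11.2 − (-3.04)² = 1.9584
Cov(P,Q) = -1.26 − (0.48)(-3.04) = 0.1992
Var(P + Q) = (1)²·0.2496 + (1)²·1.9584 + 2·(1)·(1)·0.1992 = 2.6064

2.6064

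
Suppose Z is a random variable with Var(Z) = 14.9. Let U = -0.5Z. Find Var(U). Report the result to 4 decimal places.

Var(-0.5Z) = (-0.5)²·Var(Z) = 0.25·14.9 = 3.725

3.7250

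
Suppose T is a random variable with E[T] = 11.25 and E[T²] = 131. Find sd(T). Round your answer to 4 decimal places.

2.1065

Var(T) = 131 − (11.25)² = 4.4375
sd(T) = √4.4375 ≈ 2.1065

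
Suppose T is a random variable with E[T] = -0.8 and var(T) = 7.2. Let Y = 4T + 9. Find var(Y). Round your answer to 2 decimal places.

var(4T + 9) = (4)²·var(T) = 16·7.2 = 115.2

115.20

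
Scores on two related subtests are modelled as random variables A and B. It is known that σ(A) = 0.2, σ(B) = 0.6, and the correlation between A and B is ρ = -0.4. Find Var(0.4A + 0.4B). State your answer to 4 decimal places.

0.0486

Var(A) = (0.2)² = 0.04;  Var(B) = (0.6)² = 0.36
Cov(A,B) = ρ·σ(A)·σ(B) = -0.4·0.2·0.6 = -0.048
Var(0.4A + 0.4B) = (0.4)²·Var(A) + (0.4)²·Var(B) + 2·(0.4)·(0.4)·Cov(A,B)
= 0.16·0.04 + 0.16·0.36 + 0.32·-0.048 = 0.04864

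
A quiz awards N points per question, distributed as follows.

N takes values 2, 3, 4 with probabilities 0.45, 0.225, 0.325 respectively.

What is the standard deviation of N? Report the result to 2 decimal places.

E[N] = (2)(0.45) + (3)(0.225) + (4)(0.325) = 2.875
E[N²] = (2)²(0.45) + (3)²(0.225) + (4)²(0.325) = 9.025
Var(N) = E[N²] − (E[N])² = 9.025 − (2.875)² = 0.759375
SD(N) = √0.759375 ≈ 0.87

0.87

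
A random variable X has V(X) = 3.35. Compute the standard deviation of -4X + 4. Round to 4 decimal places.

7.3212

V(-4X + 4) = (-4)²·3.35 = 53.6
σ(-4X + 4) = √53.6 ≈ 7.3212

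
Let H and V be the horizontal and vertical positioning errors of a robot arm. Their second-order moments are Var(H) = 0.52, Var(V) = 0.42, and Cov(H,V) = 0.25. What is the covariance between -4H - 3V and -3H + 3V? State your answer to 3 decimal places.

Cov(-4H - 3V, -3H + 3V) = (-4)(-3)Var(H) + (-3)(3)Var(V) + [(-4)(3) + (-3)(-3)]Cov(H,V)
= 12·0.52 + -9·0.42 + -3·0.25 = 1.71

1.710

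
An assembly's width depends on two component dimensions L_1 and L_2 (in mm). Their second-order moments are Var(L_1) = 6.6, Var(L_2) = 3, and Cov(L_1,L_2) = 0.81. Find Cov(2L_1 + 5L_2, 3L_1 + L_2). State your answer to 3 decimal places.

68.370

Cov(2L_1 + 5L_2, 3L_1 + L_2) = (2)(3)Var(L_1) + (5)(1)Var(L_2) + [(2)(1) + (5)(3)]Cov(L_1,L_2)
= 6·6.6 + 5·3 + 17·0.81 = 68.37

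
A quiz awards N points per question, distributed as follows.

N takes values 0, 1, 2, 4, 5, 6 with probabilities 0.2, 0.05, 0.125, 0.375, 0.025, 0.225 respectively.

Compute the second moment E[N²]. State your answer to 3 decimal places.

15.275

E[N²] = (0)²(0.2) + (1)²(0.05) + (2)²(0.125) + (4)²(0.375) + (5)²(0.025) + (6)²(0.225) = 15.275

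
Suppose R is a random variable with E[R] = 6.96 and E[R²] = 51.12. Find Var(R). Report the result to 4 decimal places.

2.6784

Var(R) = 51.12 − (6.96)² = 2.6784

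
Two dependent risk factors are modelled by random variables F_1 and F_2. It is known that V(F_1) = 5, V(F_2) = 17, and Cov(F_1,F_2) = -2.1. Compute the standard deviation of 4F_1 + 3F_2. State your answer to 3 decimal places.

13.513

V(4F_1 + 3F_2) = (4)²·V(F_1) + (3)²·V(F_2) + 2·(4)·(3)·Cov(F_1,F_2)
= 16·5 + 9·17 + 24·-2.1 = 182.6
sd(4F_1 + 3F_2) = √182.6 ≈ 13.513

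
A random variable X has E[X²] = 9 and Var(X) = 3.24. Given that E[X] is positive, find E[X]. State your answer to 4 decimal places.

(E[X])² = E[X²] − Var(X) = 9 − 3.24 = 5.76
E[X] = √5.76 = 2.4

2.4000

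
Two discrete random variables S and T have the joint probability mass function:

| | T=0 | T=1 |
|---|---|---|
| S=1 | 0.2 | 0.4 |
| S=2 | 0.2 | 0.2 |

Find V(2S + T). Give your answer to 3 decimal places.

E[S] = 1.4,  E[T] = 0.6,  E[ST] = 0.8
V(S) = 2.2 − (1.4)² = 0.24;  V(T) = 0.6 − (0.6)² = 0.24
Cov(S,T) = 0.8 − (1.4)(0.6) = -0.04
V(2S + T) = (2)²·0.24 + (1)²·0.24 + 2·(2)·(1)·-0.04 = 1.04

1.040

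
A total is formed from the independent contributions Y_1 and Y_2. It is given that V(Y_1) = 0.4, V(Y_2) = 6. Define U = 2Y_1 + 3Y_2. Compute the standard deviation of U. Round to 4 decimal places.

7.4565

By independence, V(U) = (2)²V(Y_1) + (3)²V(Y_2)
= (2)²·0.4 + (3)²·6 = 55.6
sd(U) = √55.6 ≈ 7.4565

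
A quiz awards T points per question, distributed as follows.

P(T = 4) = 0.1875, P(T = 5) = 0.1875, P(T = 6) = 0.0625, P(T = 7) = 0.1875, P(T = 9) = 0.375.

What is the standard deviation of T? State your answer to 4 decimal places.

E[T] = (4)(0.1875) + (5)(0.1875) + (6)(0.0625) + (7)(0.1875) + (9)(0.375) = 6.75
E[T²] = (4)²(0.1875) + (5)²(0.1875) + (6)²(0.0625) + (7)²(0.1875) + (9)²(0.375) = 49.5
V(T) = E[T²] − (E[T])² = 49.5 − (6.75)² = 3.9375
sd(T) = √3.9375 ≈ 1.9843

1.9843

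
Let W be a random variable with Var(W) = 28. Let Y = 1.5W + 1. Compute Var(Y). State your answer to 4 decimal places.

63.0000

Var(1.5W + 1) = (1.5)²·Var(W) = 2.25·28 = 63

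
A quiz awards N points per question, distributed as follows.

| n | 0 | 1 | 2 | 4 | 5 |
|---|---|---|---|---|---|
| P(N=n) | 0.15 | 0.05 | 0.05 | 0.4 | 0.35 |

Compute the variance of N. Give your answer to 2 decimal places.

E[N] = (0)(0.15) + (1)(0.05) + (2)(0.05) + (4)(0.4) + (5)(0.35) = 3.5
E[N²] = (0)²(0.15) + (1)²(0.05) + (2)²(0.05) + (4)²(0.4) + (5)²(0.35) = 15.4
V(N) = E[N²] − (E[N])² = 15.4 − (3.5)² = 3.15

3.15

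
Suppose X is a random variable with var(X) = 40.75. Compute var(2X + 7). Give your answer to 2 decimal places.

163.00

var(2X + 7) = (2)²·var(X) = 4·40.75 = 163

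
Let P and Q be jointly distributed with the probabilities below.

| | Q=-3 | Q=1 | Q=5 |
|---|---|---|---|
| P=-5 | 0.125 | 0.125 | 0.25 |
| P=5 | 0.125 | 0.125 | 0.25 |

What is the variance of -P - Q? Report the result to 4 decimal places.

36.0000

E[P] = 0,  E[Q] = 2,  E[PQ] = 0
V(P) = 25 − (0)² = 25;  V(Q) = 15 − (2)² = 11
Cov(P,Q) = 0 − (0)(2) = 0
V(-P - Q) = (-1)²·25 + (-1)²·11 + 2·(-1)·(-1)·0 = 36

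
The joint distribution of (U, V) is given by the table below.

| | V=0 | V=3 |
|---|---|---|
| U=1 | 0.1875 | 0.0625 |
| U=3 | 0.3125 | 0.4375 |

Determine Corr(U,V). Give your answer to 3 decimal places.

E[U] = 2.5,  E[V] = 1.5
E[UV] = 4.125
cov(U,V) = E[UV] − E[U]E[V] = 4.125 − (2.5)(1.5) = 0.375
Var(U) = 0.75,  Var(V) = 2.25
ρ = 0.375 / √(0.75·2.25) ≈ 0.289

0.289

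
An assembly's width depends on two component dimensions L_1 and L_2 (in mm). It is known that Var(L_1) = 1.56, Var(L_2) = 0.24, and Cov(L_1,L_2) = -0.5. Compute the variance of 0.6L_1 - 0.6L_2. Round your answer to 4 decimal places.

1.0080

Var(0.6L_1 - 0.6L_2) = (0.6)²·Var(L_1) + (-0.6)²·Var(L_2) + 2·(0.6)·(-0.6)·Cov(L_1,L_2)
= 0.36·1.56 + 0.36·0.24 + -0.72·-0.5 = 1.008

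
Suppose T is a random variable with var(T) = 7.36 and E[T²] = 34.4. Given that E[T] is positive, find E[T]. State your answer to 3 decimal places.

5.200

(E[T])² = E[T²] − var(T) = 34.4 − 7.36 = 27.04
E[T] = √27.04 = 5.2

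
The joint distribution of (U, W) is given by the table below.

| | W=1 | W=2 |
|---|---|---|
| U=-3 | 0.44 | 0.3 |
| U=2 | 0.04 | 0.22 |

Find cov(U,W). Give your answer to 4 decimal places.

E[U] = -1.7,  E[W] = 1.52
E[UW] = -2.16
cov(U,W) = E[UW] − E[U]E[W] = -2.16 − (-1.7)(1.52) = 0.424

0.4240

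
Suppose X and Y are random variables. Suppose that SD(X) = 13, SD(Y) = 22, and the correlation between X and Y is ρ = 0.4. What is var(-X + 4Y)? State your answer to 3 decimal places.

6997.800

var(X) = (13)² = 169;  var(Y) = (22)² = 484
Cov(X,Y) = ρ·SD(X)·SD(Y) = 0.4·13·22 = 114.4
var(-X + 4Y) = (-1)²·var(X) + (4)²·var(Y) + 2·(-1)·(4)·Cov(X,Y)
= 1·169 + 16·484 + -8·114.4 = 6997.8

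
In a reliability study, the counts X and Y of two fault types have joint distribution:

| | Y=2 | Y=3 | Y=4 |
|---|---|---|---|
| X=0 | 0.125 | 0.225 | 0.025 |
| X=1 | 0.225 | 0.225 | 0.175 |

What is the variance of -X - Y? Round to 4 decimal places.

0.8494

E[X] = 0.625,  E[Y] = 2.85,  E[XY] = 1.825
Var(X) = 0.625 − (0.625)² = 0.234375;  Var(Y) = 8.65 − (2.85)² = 0.5275
Cov(X,Y) = 1.825 − (0.625)(2.85) = 0.04375
Var(-X - Y) = (-1)²·0.234375 + (-1)²·0.5275 + 2·(-1)·(-1)·0.04375 = 0.849375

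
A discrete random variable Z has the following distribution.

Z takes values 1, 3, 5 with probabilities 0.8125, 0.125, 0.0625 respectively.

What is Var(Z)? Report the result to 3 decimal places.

E[Z] = (1)(0.8125) + (3)(0.125) + (5)(0.0625) = 1.5
E[Z²] = (1)²(0.8125) + (3)²(0.125) + (5)²(0.0625) = 3.5
Var(Z) = E[Z²] − (E[Z])² = 3.5 − (1.5)² = 1.25

1.250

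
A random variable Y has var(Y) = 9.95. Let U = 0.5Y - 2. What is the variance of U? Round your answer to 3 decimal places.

2.488

var(0.5Y - 2) = (0.5)²·var(Y) = 0.25·9.95 = 2.4875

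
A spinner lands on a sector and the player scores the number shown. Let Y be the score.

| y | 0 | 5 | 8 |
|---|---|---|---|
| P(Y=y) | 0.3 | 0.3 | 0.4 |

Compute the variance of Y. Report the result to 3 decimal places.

E[Y] = (0)(0.3) + (5)(0.3) + (8)(0.4) = 4.7
E[Y²] = (0)²(0.3) + (5)²(0.3) + (8)²(0.4) = 33.1
Var(Y) = E[Y²] − (E[Y])² = 33.1 − (4.7)² = 11.01

11.010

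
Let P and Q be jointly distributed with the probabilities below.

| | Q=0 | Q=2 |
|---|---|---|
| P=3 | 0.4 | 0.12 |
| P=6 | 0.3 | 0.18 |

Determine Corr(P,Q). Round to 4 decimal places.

0.1572

E[P] = 4.44,  E[Q] = 0.6
E[PQ] = 2.88
Cov(P,Q) = E[PQ] − E[P]E[Q] = 2.88 − (4.44)(0.6) = 0.216
var(P) = 2.2464,  var(Q) = 0.84
ρ = 0.216 / √(2.2464·0.84) ≈ 0.1572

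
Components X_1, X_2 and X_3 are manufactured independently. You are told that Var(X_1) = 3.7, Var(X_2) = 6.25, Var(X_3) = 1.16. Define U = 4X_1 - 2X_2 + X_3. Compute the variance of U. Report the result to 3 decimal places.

By independence, Var(U) = (4)²Var(X_1) + (-2)²Var(X_2) + (1)²Var(X_3)
= (4)²·3.7 + (-2)²·6.25 + (1)²·1.16 = 85.36

85.360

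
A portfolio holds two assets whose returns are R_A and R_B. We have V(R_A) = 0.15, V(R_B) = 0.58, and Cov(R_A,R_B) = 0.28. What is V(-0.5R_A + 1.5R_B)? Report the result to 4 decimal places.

0.9225

V(-0.5R_A + 1.5R_B) = (-0.5)²·V(R_A) + (1.5)²·V(R_B) + 2·(-0.5)·(1.5)·Cov(R_A,R_B)
= 0.25·0.15 + 2.25·0.58 + -1.5·0.28 = 0.9225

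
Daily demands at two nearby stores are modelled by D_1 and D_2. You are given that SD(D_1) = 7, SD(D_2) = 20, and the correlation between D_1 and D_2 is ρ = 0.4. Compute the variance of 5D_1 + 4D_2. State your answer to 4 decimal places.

9865.0000

Var(D_1) = (7)² = 49;  Var(D_2) = (20)² = 400
Cov(D_1,D_2) = ρ·SD(D_1)·SD(D_2) = 0.4·7·20 = 56
Var(5D_1 + 4D_2) = (5)²·Var(D_1) + (4)²·Var(D_2) + 2·(5)·(4)·Cov(D_1,D_2)
= 25·49 + 16·400 + 40·56 = 9865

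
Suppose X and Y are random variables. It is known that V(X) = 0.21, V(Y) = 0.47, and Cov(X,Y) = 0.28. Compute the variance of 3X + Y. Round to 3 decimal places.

4.040

V(3X + Y) = (3)²·V(X) + (1)²·V(Y) + 2·(3)·(1)·Cov(X,Y)
= 9·0.21 + 1·0.47 + 6·0.28 = 4.04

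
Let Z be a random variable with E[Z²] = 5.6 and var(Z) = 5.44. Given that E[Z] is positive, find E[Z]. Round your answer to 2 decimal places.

0.40

(E[Z])² = E[Z²] − var(Z) = 5.6 − 5.44 = 0.16
E[Z] = √0.16 = 0.4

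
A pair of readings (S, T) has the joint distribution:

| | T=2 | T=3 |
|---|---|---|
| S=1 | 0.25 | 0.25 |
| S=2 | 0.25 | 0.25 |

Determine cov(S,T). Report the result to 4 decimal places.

0.0000

E[S] = 1.5,  E[T] = 2.5
E[ST] = 3.75
cov(S,T) = E[ST] − E[S]E[T] = 3.75 − (1.5)(2.5) = 0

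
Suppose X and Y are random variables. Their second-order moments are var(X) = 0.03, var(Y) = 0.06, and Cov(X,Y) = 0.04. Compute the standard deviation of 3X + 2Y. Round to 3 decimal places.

0.995

var(3X + 2Y) = (3)²·var(X) + (2)²·var(Y) + 2·(3)·(2)·Cov(X,Y)
= 9·0.03 + 4·0.06 + 12·0.04 = 0.99
SD(3X + 2Y) = √0.99 ≈ 0.995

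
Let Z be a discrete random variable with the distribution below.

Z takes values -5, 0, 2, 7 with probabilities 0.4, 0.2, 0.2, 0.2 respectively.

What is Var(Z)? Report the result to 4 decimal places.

E[Z] = (-5)(0.4) + (0)(0.2) + (2)(0.2) + (7)(0.2) = -0.2
E[Z²] = (-5)²(0.4) + (0)²(0.2) + (2)²(0.2) + (7)²(0.2) = 20.6
Var(Z) = E[Z²] − (E[Z])² = 20.6 − (-0.2)² = 20.56

20.5600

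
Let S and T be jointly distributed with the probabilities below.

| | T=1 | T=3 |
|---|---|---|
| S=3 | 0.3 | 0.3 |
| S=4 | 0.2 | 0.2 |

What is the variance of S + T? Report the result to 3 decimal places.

E[S] = 3.4,  E[T] = 2,  E[ST] = 6.8
Var(S) = 11.8 − (3.4)² = 0.24;  Var(T) = 5 − (2)² = 1
Cov(S,T) = 6.8 − (3.4)(2) = 0
Var(S + T) = (1)²·0.24 + (1)²·1 + 2·(1)·(1)·0 = 1.24

1.240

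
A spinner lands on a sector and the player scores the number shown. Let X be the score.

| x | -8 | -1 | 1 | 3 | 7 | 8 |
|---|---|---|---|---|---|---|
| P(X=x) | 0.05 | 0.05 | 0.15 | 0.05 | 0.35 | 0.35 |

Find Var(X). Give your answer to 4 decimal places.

17.3900

E[X] = (-8)(0.05) + (-1)(0.05) + (1)(0.15) + (3)(0.05) + (7)(0.35) + (8)(0.35) = 5.1
E[X²] = (-8)²(0.05) + (-1)²(0.05) + (1)²(0.15) + (3)²(0.05) + (7)²(0.35) + (8)²(0.35) = 43.4
Var(X) = E[X²] − (E[X])² = 43.4 − (5.1)² = 17.39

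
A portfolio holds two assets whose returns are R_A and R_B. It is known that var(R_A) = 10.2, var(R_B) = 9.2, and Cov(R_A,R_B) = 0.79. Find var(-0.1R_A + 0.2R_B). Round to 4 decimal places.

var(-0.1R_A + 0.2R_B) = (-0.1)²·var(R_A) + (0.2)²·var(R_B) + 2·(-0.1)·(0.2)·Cov(R_A,R_B)
= 0.01·10.2 + 0.04·9.2 + -0.04·0.79 = 0.4384

0.4384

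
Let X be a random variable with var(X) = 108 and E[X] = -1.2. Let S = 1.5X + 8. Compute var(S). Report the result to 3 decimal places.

var(1.5X + 8) = (1.5)²·var(X) = 2.25·108 = 243

243.000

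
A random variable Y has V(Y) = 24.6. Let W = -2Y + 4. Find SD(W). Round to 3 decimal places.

9.920

V(-2Y + 4) = (-2)²·24.6 = 98.4
SD(W) = √98.4 ≈ 9.920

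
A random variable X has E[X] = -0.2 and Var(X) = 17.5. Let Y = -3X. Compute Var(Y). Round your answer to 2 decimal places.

157.50

Var(-3X) = (-3)²·Var(X) = 9·17.5 = 157.5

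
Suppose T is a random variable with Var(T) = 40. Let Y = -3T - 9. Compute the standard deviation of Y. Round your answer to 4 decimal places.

18.9737

Var(-3T - 9) = (-3)²·40 = 360
SD(Y) = √360 ≈ 18.9737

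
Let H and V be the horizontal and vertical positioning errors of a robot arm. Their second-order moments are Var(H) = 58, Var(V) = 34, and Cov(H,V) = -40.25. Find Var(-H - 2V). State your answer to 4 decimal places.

33.0000

Var(-H - 2V) = (-1)²·Var(H) + (-2)²·Var(V) + 2·(-1)·(-2)·Cov(H,V)
= 1·58 + 4·34 + 4·-40.25 = 33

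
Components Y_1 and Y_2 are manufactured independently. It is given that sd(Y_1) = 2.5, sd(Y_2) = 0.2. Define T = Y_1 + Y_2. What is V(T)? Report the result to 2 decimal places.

6.29

V(Y_1) = 6.25, V(Y_2) = 0.04
By independence, V(T) = (1)²V(Y_1) + (1)²V(Y_2)
= (1)²·6.25 + (1)²·0.04 = 6.29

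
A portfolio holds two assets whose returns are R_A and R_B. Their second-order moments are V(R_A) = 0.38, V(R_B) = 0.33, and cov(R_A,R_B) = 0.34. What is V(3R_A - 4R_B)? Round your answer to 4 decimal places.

0.5400

V(3R_A - 4R_B) = (3)²·V(R_A) + (-4)²·V(R_B) + 2·(3)·(-4)·cov(R_A,R_B)
= 9·0.38 + 16·0.33 + -24·0.34 = 0.54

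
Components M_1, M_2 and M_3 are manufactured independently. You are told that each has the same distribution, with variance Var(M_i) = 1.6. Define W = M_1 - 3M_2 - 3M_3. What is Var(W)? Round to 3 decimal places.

30.400

By independence, Var(W) = (1)²Var(M_1) + (-3)²Var(M_2) + (-3)²Var(M_3)
= (1)²·1.6 + (-3)²·1.6 + (-3)²·1.6 = 30.4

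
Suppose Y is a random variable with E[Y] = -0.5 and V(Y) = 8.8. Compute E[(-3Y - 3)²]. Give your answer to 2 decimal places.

81.45

E[-3Y - 3] = -3·-0.5 − 3 = -1.5
V(-3Y - 3) = (-3)²·8.8 = 79.2
E[(-3Y - 3)²] = V((-3Y - 3)) + (E[(-3Y - 3)])² = 79.2 + (-1.5)² = 81.45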